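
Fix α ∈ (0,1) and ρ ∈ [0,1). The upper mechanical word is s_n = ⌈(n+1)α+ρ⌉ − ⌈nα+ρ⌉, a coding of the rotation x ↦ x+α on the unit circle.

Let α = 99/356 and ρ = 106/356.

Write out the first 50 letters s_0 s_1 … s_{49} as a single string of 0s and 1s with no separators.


n=0: ⌈(1·99+106)/356⌉ − ⌈(0·99+106)/356⌉ = ⌈205/356⌉ − ⌈106/356⌉ = 1 − 1 = 0
n=1: ⌈(2·99+106)/356⌉ − ⌈(1·99+106)/356⌉ = ⌈304/356⌉ − ⌈205/356⌉ = 1 − 1 = 0
n=2: ⌈(3·99+106)/356⌉ − ⌈(2·99+106)/356⌉ = ⌈403/356⌉ − ⌈304/356⌉ = 2 − 1 = 1
n=3: ⌈(4·99+106)/356⌉ − ⌈(3·99+106)/356⌉ = ⌈502/356⌉ − ⌈403/356⌉ = 2 − 2 = 0
n=4: ⌈(5·99+106)/356⌉ − ⌈(4·99+106)/356⌉ = ⌈601/356⌉ − ⌈502/356⌉ = 2 − 2 = 0
n=5: ⌈(6·99+106)/356⌉ − ⌈(5·99+106)/356⌉ = ⌈700/356⌉ − ⌈601/356⌉ = 2 − 2 = 0
n=6: ⌈(7·99+106)/356⌉ − ⌈(6·99+106)/356⌉ = ⌈799/356⌉ − ⌈700/356⌉ = 3 − 2 = 1
n=7: ⌈(8·99+106)/356⌉ − ⌈(7·99+106)/356⌉ = ⌈898/356⌉ − ⌈799/356⌉ = 3 − 3 = 0
n=8: ⌈(9·99+106)/356⌉ − ⌈(8·99+106)/356⌉ = ⌈997/356⌉ − ⌈898/356⌉ = 3 − 3 = 0
n=9: ⌈(10·99+106)/356⌉ − ⌈(9·99+106)/356⌉ = ⌈1096/356⌉ − ⌈997/356⌉ = 4 − 3 = 1
n=10: ⌈(11·99+106)/356⌉ − ⌈(10·99+106)/356⌉ = ⌈1195/356⌉ − ⌈1096/356⌉ = 4 − 4 = 0
n=11: ⌈(12·99+106)/356⌉ − ⌈(11·99+106)/356⌉ = ⌈1294/356⌉ − ⌈1195/356⌉ = 4 − 4 = 0
n=12: ⌈(13·99+106)/356⌉ − ⌈(12·99+106)/356⌉ = ⌈1393/356⌉ − ⌈1294/356⌉ = 4 − 4 = 0
n=13: ⌈(14·99+106)/356⌉ − ⌈(13·99+106)/356⌉ = ⌈1492/356⌉ − ⌈1393/356⌉ = 5 − 4 = 1
n=14: ⌈(15·99+106)/356⌉ − ⌈(14·99+106)/356⌉ = ⌈1591/356⌉ − ⌈1492/356⌉ = 5 − 5 = 0
n=15: ⌈(16·99+106)/356⌉ − ⌈(15·99+106)/356⌉ = ⌈1690/356⌉ − ⌈1591/356⌉ = 5 − 5 = 0
n=16: ⌈(17·99+106)/356⌉ − ⌈(16·99+106)/356⌉ = ⌈1789/356⌉ − ⌈1690/356⌉ = 6 − 5 = 1
n=17: ⌈(18·99+106)/356⌉ − ⌈(17·99+106)/356⌉ = ⌈1888/356⌉ − ⌈1789/356⌉ = 6 − 6 = 0
n=18: ⌈(19·99+106)/356⌉ − ⌈(18·99+106)/356⌉ = ⌈1987/356⌉ − ⌈1888/356⌉ = 6 − 6 = 0
n=19: ⌈(20·99+106)/356⌉ − ⌈(19·99+106)/356⌉ = ⌈2086/356⌉ − ⌈1987/356⌉ = 6 − 6 = 0
n=20: ⌈(21·99+106)/356⌉ − ⌈(20·99+106)/356⌉ = ⌈2185/356⌉ − ⌈2086/356⌉ = 7 − 6 = 1
n=21: ⌈(22·99+106)/356⌉ − ⌈(21·99+106)/356⌉ = ⌈2284/356⌉ − ⌈2185/356⌉ = 7 − 7 = 0
n=22: ⌈(23·99+106)/356⌉ − ⌈(22·99+106)/356⌉ = ⌈2383/356⌉ − ⌈2284/356⌉ = 7 − 7 = 0
n=23: ⌈(24·99+106)/356⌉ − ⌈(23·99+106)/356⌉ = ⌈2482/356⌉ − ⌈2383/356⌉ = 7 − 7 = 0
n=24: ⌈(25·99+106)/356⌉ − ⌈(24·99+106)/356⌉ = ⌈2581/356⌉ − ⌈2482/356⌉ = 8 − 7 = 1
n=25: ⌈(26·99+106)/356⌉ − ⌈(25·99+106)/356⌉ = ⌈2680/356⌉ − ⌈2581/356⌉ = 8 − 8 = 0
n=26: ⌈(27·99+106)/356⌉ − ⌈(26·99+106)/356⌉ = ⌈2779/356⌉ − ⌈2680/356⌉ = 8 − 8 = 0
n=27: ⌈(28·99+106)/356⌉ − ⌈(27·99+106)/356⌉ = ⌈2878/356⌉ − ⌈2779/356⌉ = 9 − 8 = 1
n=28: ⌈(29·99+106)/356⌉ − ⌈(28·99+106)/356⌉ = ⌈2977/356⌉ − ⌈2878/356⌉ = 9 − 9 = 0
n=29: ⌈(30·99+106)/356⌉ − ⌈(29·99+106)/356⌉ = ⌈3076/356⌉ − ⌈2977/356⌉ = 9 − 9 = 0
n=30: ⌈(31·99+106)/356⌉ − ⌈(30·99+106)/356⌉ = ⌈3175/356⌉ − ⌈3076/356⌉ = 9 − 9 = 0
n=31: ⌈(32·99+106)/356⌉ − ⌈(31·99+106)/356⌉ = ⌈3274/356⌉ − ⌈3175/356⌉ = 10 − 9 = 1
n=32: ⌈(33·99+106)/356⌉ − ⌈(32·99+106)/356⌉ = ⌈3373/356⌉ − ⌈3274/356⌉ = 10 − 10 = 0
n=33: ⌈(34·99+106)/356⌉ − ⌈(33·99+106)/356⌉ = ⌈3472/356⌉ − ⌈3373/356⌉ = 10 − 10 = 0
n=34: ⌈(35·99+106)/356⌉ − ⌈(34·99+106)/356⌉ = ⌈3571/356⌉ − ⌈3472/356⌉ = 11 − 10 = 1
n=35: ⌈(36·99+106)/356⌉ − ⌈(35·99+106)/356⌉ = ⌈3670/356⌉ − ⌈3571/356⌉ = 11 − 11 = 0
n=36: ⌈(37·99+106)/356⌉ − ⌈(36·99+106)/356⌉ = ⌈3769/356⌉ − ⌈3670/356⌉ = 11 − 11 = 0
n=37: ⌈(38·99+106)/356⌉ − ⌈(37·99+106)/356⌉ = ⌈3868/356⌉ − ⌈3769/356⌉ = 11 − 11 = 0
n=38: ⌈(39·99+106)/356⌉ − ⌈(38·99+106)/356⌉ = ⌈3967/356⌉ − ⌈3868/356⌉ = 12 − 11 = 1
n=39: ⌈(40·99+106)/356⌉ − ⌈(39·99+106)/356⌉ = ⌈4066/356⌉ − ⌈3967/356⌉ = 12 − 12 = 0
n=40: ⌈(41·99+106)/356⌉ − ⌈(40·99+106)/356⌉ = ⌈4165/356⌉ − ⌈4066/356⌉ = 12 − 12 = 0
n=41: ⌈(42·99+106)/356⌉ − ⌈(41·99+106)/356⌉ = ⌈4264/356⌉ − ⌈4165/356⌉ = 12 − 12 = 0
n=42: ⌈(43·99+106)/356⌉ − ⌈(42·99+106)/356⌉ = ⌈4363/356⌉ − ⌈4264/356⌉ = 13 − 12 = 1
n=43: ⌈(44·99+106)/356⌉ − ⌈(43·99+106)/356⌉ = ⌈4462/356⌉ − ⌈4363/356⌉ = 13 − 13 = 0
n=44: ⌈(45·99+106)/356⌉ − ⌈(44·99+106)/356⌉ = ⌈4561/356⌉ − ⌈4462/356⌉ = 13 − 13 = 0
n=45: ⌈(46·99+106)/356⌉ − ⌈(45·99+106)/356⌉ = ⌈4660/356⌉ − ⌈4561/356⌉ = 14 − 13 = 1
n=46: ⌈(47·99+106)/356⌉ − ⌈(46·99+106)/356⌉ = ⌈4759/356⌉ − ⌈4660/356⌉ = 14 − 14 = 0
n=47: ⌈(48·99+106)/356⌉ − ⌈(47·99+106)/356⌉ = ⌈4858/356⌉ − ⌈4759/356⌉ = 14 − 14 = 0
n=48: ⌈(49·99+106)/356⌉ − ⌈(48·99+106)/356⌉ = ⌈4957/356⌉ − ⌈4858/356⌉ = 14 − 14 = 0
n=49: ⌈(50·99+106)/356⌉ − ⌈(49·99+106)/356⌉ = ⌈5056/356⌉ − ⌈4957/356⌉ = 15 − 14 = 1

00100010010001001000100010010001001000100010010001


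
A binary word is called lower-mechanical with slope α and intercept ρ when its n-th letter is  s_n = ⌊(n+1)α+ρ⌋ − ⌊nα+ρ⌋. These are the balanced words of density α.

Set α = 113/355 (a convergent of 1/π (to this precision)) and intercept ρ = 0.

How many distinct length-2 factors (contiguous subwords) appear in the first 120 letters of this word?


t_n = ⌊(n·113)/355⌋ for n = 0 … 120:
  n=0…9: ⌊0/355⌋=0 ⌊113/355⌋=0 ⌊226/355⌋=0 ⌊339/355⌋=0 ⌊452/355⌋=1 ⌊565/355⌋=1 ⌊678/355⌋=1 ⌊791/355⌋=2 ⌊904/355⌋=2 ⌊1017/355⌋=2
  n=10…19: ⌊1130/355⌋=3 ⌊1243/355⌋=3 ⌊1356/355⌋=3 ⌊1469/355⌋=4 ⌊1582/355⌋=4 ⌊1695/355⌋=4 ⌊1808/355⌋=5 ⌊1921/355⌋=5 ⌊2034/355⌋=5 ⌊2147/355⌋=6
  n=20…29: ⌊2260/355⌋=6 ⌊2373/355⌋=6 ⌊2486/355⌋=7 ⌊2599/355⌋=7 ⌊2712/355⌋=7 ⌊2825/355⌋=7 ⌊2938/355⌋=8 ⌊3051/355⌋=8 ⌊3164/355⌋=8 ⌊3277/355⌋=9
  n=30…39: ⌊3390/355⌋=9 ⌊3503/355⌋=9 ⌊3616/355⌋=10 ⌊3729/355⌋=10 ⌊3842/355⌋=10 ⌊3955/355⌋=11 ⌊4068/355⌋=11 ⌊4181/355⌋=11 ⌊4294/355⌋=12 ⌊4407/355⌋=12
  n=40…49: ⌊4520/355⌋=12 ⌊4633/355⌋=13 ⌊4746/355⌋=13 ⌊4859/355⌋=13 ⌊4972/355⌋=14 ⌊5085/355⌋=14 ⌊5198/355⌋=14 ⌊5311/355⌋=14 ⌊5424/355⌋=15 ⌊5537/355⌋=15
  n=50…59: ⌊5650/355⌋=15 ⌊5763/355⌋=16 ⌊5876/355⌋=16 ⌊5989/355⌋=16 ⌊6102/355⌋=17 ⌊6215/355⌋=17 ⌊6328/355⌋=17 ⌊6441/355⌋=18 ⌊6554/355⌋=18 ⌊6667/355⌋=18
  n=60…69: ⌊6780/355⌋=19 ⌊6893/355⌋=19 ⌊7006/355⌋=19 ⌊7119/355⌋=20 ⌊7232/355⌋=20 ⌊7345/355⌋=20 ⌊7458/355⌋=21 ⌊7571/355⌋=21 ⌊7684/355⌋=21 ⌊7797/355⌋=21
  n=70…79: ⌊7910/355⌋=22 ⌊8023/355⌋=22 ⌊8136/355⌋=22 ⌊8249/355⌋=23 ⌊8362/355⌋=23 ⌊8475/355⌋=23 ⌊8588/355⌋=24 ⌊8701/355⌋=24 ⌊8814/355⌋=24 ⌊8927/355⌋=25
  n=80…89: ⌊9040/355⌋=25 ⌊9153/355⌋=25 ⌊9266/355⌋=26 ⌊9379/355⌋=26 ⌊9492/355⌋=26 ⌊9605/355⌋=27 ⌊9718/355⌋=27 ⌊9831/355⌋=27 ⌊9944/355⌋=28 ⌊10057/355⌋=28
  n=90…99: ⌊10170/355⌋=28 ⌊10283/355⌋=28 ⌊10396/355⌋=29 ⌊10509/355⌋=29 ⌊10622/355⌋=29 ⌊10735/355⌋=30 ⌊10848/355⌋=30 ⌊10961/355⌋=30 ⌊11074/355⌋=31 ⌊11187/355⌋=31
  n=100…109: ⌊11300/355⌋=31 ⌊11413/355⌋=32 ⌊11526/355⌋=32 ⌊11639/355⌋=32 ⌊11752/355⌋=33 ⌊11865/355⌋=33 ⌊11978/355⌋=33 ⌊12091/355⌋=34 ⌊12204/355⌋=34 ⌊12317/355⌋=34
  n=110…119: ⌊12430/355⌋=35 ⌊12543/355⌋=35 ⌊12656/355⌋=35 ⌊12769/355⌋=35 ⌊12882/355⌋=36 ⌊12995/355⌋=36 ⌊13108/355⌋=36 ⌊13221/355⌋=37 ⌊13334/355⌋=37 ⌊13447/355⌋=37
  n=120: ⌊13560/355⌋=38
s_n = t_(n+1) − t_n for n = 0 … 119 gives
prefix = 000100100100100100100100010010010010010010010001001001001001001001000100100100100100100100010010010010010010010001001001
slide a length-2 window over [0..1] … [118..119] (119 windows); first occurrence of each distinct factor:
  [  0..  1] 00
  [  2..  3] 01
  [  3..  4] 10
  (the other 116 windows repeat one of these)
distinct factors: {00, 01, 10}
count = 3  (Sturmian bound for length 2 is 3)

3


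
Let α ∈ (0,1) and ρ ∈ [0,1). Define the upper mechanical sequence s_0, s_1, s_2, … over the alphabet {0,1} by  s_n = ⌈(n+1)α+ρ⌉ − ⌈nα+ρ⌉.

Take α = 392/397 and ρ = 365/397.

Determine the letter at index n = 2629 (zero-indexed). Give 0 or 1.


1

(n+1)α + ρ = (2630·392 + 365) / 397 = 1031325/397
nα + ρ     = (2629·392 + 365) / 397 = 1030933/397
⌈1031325/397⌉ = 2598,  ⌈1030933/397⌉ = 2597
s_{2629} = 2598 − 2597 = 1


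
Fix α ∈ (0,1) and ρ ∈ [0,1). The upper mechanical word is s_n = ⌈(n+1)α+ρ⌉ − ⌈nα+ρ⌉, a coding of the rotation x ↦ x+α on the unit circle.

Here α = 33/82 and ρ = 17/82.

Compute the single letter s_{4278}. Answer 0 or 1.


1

(n+1)α + ρ = (4279·33 + 17) / 82 = 141224/82
nα + ρ     = (4278·33 + 17) / 82 = 141191/82
⌈141224/82⌉ = 1723,  ⌈141191/82⌉ = 1722
s_{4278} = 1723 − 1722 = 1


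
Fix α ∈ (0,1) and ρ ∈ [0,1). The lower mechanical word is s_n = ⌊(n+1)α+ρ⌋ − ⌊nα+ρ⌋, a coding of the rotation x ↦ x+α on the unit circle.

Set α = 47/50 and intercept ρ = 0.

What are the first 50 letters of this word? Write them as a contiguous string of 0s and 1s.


n=0: ⌊(1·47)/50⌋ − ⌊(0·47)/50⌋ = ⌊47/50⌋ − ⌊0/50⌋ = 0 − 0 = 0
n=1: ⌊(2·47)/50⌋ − ⌊(1·47)/50⌋ = ⌊94/50⌋ − ⌊47/50⌋ = 1 − 0 = 1
n=2: ⌊(3·47)/50⌋ − ⌊(2·47)/50⌋ = ⌊141/50⌋ − ⌊94/50⌋ = 2 − 1 = 1
n=3: ⌊(4·47)/50⌋ − ⌊(3·47)/50⌋ = ⌊188/50⌋ − ⌊141/50⌋ = 3 − 2 = 1
n=4: ⌊(5·47)/50⌋ − ⌊(4·47)/50⌋ = ⌊235/50⌋ − ⌊188/50⌋ = 4 − 3 = 1
n=5: ⌊(6·47)/50⌋ − ⌊(5·47)/50⌋ = ⌊282/50⌋ − ⌊235/50⌋ = 5 − 4 = 1
n=6: ⌊(7·47)/50⌋ − ⌊(6·47)/50⌋ = ⌊329/50⌋ − ⌊282/50⌋ = 6 − 5 = 1
n=7: ⌊(8·47)/50⌋ − ⌊(7·47)/50⌋ = ⌊376/50⌋ − ⌊329/50⌋ = 7 − 6 = 1
n=8: ⌊(9·47)/50⌋ − ⌊(8·47)/50⌋ = ⌊423/50⌋ − ⌊376/50⌋ = 8 − 7 = 1
n=9: ⌊(10·47)/50⌋ − ⌊(9·47)/50⌋ = ⌊470/50⌋ − ⌊423/50⌋ = 9 − 8 = 1
n=10: ⌊(11·47)/50⌋ − ⌊(10·47)/50⌋ = ⌊517/50⌋ − ⌊470/50⌋ = 10 − 9 = 1
n=11: ⌊(12·47)/50⌋ − ⌊(11·47)/50⌋ = ⌊564/50⌋ − ⌊517/50⌋ = 11 − 10 = 1
n=12: ⌊(13·47)/50⌋ − ⌊(12·47)/50⌋ = ⌊611/50⌋ − ⌊564/50⌋ = 12 − 11 = 1
n=13: ⌊(14·47)/50⌋ − ⌊(13·47)/50⌋ = ⌊658/50⌋ − ⌊611/50⌋ = 13 − 12 = 1
n=14: ⌊(15·47)/50⌋ − ⌊(14·47)/50⌋ = ⌊705/50⌋ − ⌊658/50⌋ = 14 − 13 = 1
n=15: ⌊(16·47)/50⌋ − ⌊(15·47)/50⌋ = ⌊752/50⌋ − ⌊705/50⌋ = 15 − 14 = 1
n=16: ⌊(17·47)/50⌋ − ⌊(16·47)/50⌋ = ⌊799/50⌋ − ⌊752/50⌋ = 15 − 15 = 0
n=17: ⌊(18·47)/50⌋ − ⌊(17·47)/50⌋ = ⌊846/50⌋ − ⌊799/50⌋ = 16 − 15 = 1
n=18: ⌊(19·47)/50⌋ − ⌊(18·47)/50⌋ = ⌊893/50⌋ − ⌊846/50⌋ = 17 − 16 = 1
n=19: ⌊(20·47)/50⌋ − ⌊(19·47)/50⌋ = ⌊940/50⌋ − ⌊893/50⌋ = 18 − 17 = 1
n=20: ⌊(21·47)/50⌋ − ⌊(20·47)/50⌋ = ⌊987/50⌋ − ⌊940/50⌋ = 19 − 18 = 1
n=21: ⌊(22·47)/50⌋ − ⌊(21·47)/50⌋ = ⌊1034/50⌋ − ⌊987/50⌋ = 20 − 19 = 1
n=22: ⌊(23·47)/50⌋ − ⌊(22·47)/50⌋ = ⌊1081/50⌋ − ⌊1034/50⌋ = 21 − 20 = 1
n=23: ⌊(24·47)/50⌋ − ⌊(23·47)/50⌋ = ⌊1128/50⌋ − ⌊1081/50⌋ = 22 − 21 = 1
n=24: ⌊(25·47)/50⌋ − ⌊(24·47)/50⌋ = ⌊1175/50⌋ − ⌊1128/50⌋ = 23 − 22 = 1
n=25: ⌊(26·47)/50⌋ − ⌊(25·47)/50⌋ = ⌊1222/50⌋ − ⌊1175/50⌋ = 24 − 23 = 1
n=26: ⌊(27·47)/50⌋ − ⌊(26·47)/50⌋ = ⌊1269/50⌋ − ⌊1222/50⌋ = 25 − 24 = 1
n=27: ⌊(28·47)/50⌋ − ⌊(27·47)/50⌋ = ⌊1316/50⌋ − ⌊1269/50⌋ = 26 − 25 = 1
n=28: ⌊(29·47)/50⌋ − ⌊(28·47)/50⌋ = ⌊1363/50⌋ − ⌊1316/50⌋ = 27 − 26 = 1
n=29: ⌊(30·47)/50⌋ − ⌊(29·47)/50⌋ = ⌊1410/50⌋ − ⌊1363/50⌋ = 28 − 27 = 1
n=30: ⌊(31·47)/50⌋ − ⌊(30·47)/50⌋ = ⌊1457/50⌋ − ⌊1410/50⌋ = 29 − 28 = 1
n=31: ⌊(32·47)/50⌋ − ⌊(31·47)/50⌋ = ⌊1504/50⌋ − ⌊1457/50⌋ = 30 − 29 = 1
n=32: ⌊(33·47)/50⌋ − ⌊(32·47)/50⌋ = ⌊1551/50⌋ − ⌊1504/50⌋ = 31 − 30 = 1
n=33: ⌊(34·47)/50⌋ − ⌊(33·47)/50⌋ = ⌊1598/50⌋ − ⌊1551/50⌋ = 31 − 31 = 0
n=34: ⌊(35·47)/50⌋ − ⌊(34·47)/50⌋ = ⌊1645/50⌋ − ⌊1598/50⌋ = 32 − 31 = 1
n=35: ⌊(36·47)/50⌋ − ⌊(35·47)/50⌋ = ⌊1692/50⌋ − ⌊1645/50⌋ = 33 − 32 = 1
n=36: ⌊(37·47)/50⌋ − ⌊(36·47)/50⌋ = ⌊1739/50⌋ − ⌊1692/50⌋ = 34 − 33 = 1
n=37: ⌊(38·47)/50⌋ − ⌊(37·47)/50⌋ = ⌊1786/50⌋ − ⌊1739/50⌋ = 35 − 34 = 1
n=38: ⌊(39·47)/50⌋ − ⌊(38·47)/50⌋ = ⌊1833/50⌋ − ⌊1786/50⌋ = 36 − 35 = 1
n=39: ⌊(40·47)/50⌋ − ⌊(39·47)/50⌋ = ⌊1880/50⌋ − ⌊1833/50⌋ = 37 − 36 = 1
n=40: ⌊(41·47)/50⌋ − ⌊(40·47)/50⌋ = ⌊1927/50⌋ − ⌊1880/50⌋ = 38 − 37 = 1
n=41: ⌊(42·47)/50⌋ − ⌊(41·47)/50⌋ = ⌊1974/50⌋ − ⌊1927/50⌋ = 39 − 38 = 1
n=42: ⌊(43·47)/50⌋ − ⌊(42·47)/50⌋ = ⌊2021/50⌋ − ⌊1974/50⌋ = 40 − 39 = 1
n=43: ⌊(44·47)/50⌋ − ⌊(43·47)/50⌋ = ⌊2068/50⌋ − ⌊2021/50⌋ = 41 − 40 = 1
n=44: ⌊(45·47)/50⌋ − ⌊(44·47)/50⌋ = ⌊2115/50⌋ − ⌊2068/50⌋ = 42 − 41 = 1
n=45: ⌊(46·47)/50⌋ − ⌊(45·47)/50⌋ = ⌊2162/50⌋ − ⌊2115/50⌋ = 43 − 42 = 1
n=46: ⌊(47·47)/50⌋ − ⌊(46·47)/50⌋ = ⌊2209/50⌋ − ⌊2162/50⌋ = 44 − 43 = 1
n=47: ⌊(48·47)/50⌋ − ⌊(47·47)/50⌋ = ⌊2256/50⌋ − ⌊2209/50⌋ = 45 − 44 = 1
n=48: ⌊(49·47)/50⌋ − ⌊(48·47)/50⌋ = ⌊2303/50⌋ − ⌊2256/50⌋ = 46 − 45 = 1
n=49: ⌊(50·47)/50⌋ − ⌊(49·47)/50⌋ = ⌊2350/50⌋ − ⌊2303/50⌋ = 47 − 46 = 1

01111111111111110111111111111111101111111111111111


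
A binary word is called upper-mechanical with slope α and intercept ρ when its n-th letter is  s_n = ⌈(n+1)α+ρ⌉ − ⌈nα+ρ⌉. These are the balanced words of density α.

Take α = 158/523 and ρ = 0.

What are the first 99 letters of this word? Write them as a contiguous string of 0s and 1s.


100100100100010010010001001001000100100100010010010010001001001000100100100010010010001001001001000

n=0: ⌈(1·158)/523⌉ − ⌈(0·158)/523⌉ = ⌈158/523⌉ − ⌈0/523⌉ = 1 − 0 = 1
n=1: ⌈(2·158)/523⌉ − ⌈(1·158)/523⌉ = ⌈316/523⌉ − ⌈158/523⌉ = 1 − 1 = 0
n=2: ⌈(3·158)/523⌉ − ⌈(2·158)/523⌉ = ⌈474/523⌉ − ⌈316/523⌉ = 1 − 1 = 0
n=3: ⌈(4·158)/523⌉ − ⌈(3·158)/523⌉ = ⌈632/523⌉ − ⌈474/523⌉ = 2 − 1 = 1
n=4: ⌈(5·158)/523⌉ − ⌈(4·158)/523⌉ = ⌈790/523⌉ − ⌈632/523⌉ = 2 − 2 = 0
n=5: ⌈(6·158)/523⌉ − ⌈(5·158)/523⌉ = ⌈948/523⌉ − ⌈790/523⌉ = 2 − 2 = 0
n=6: ⌈(7·158)/523⌉ − ⌈(6·158)/523⌉ = ⌈1106/523⌉ − ⌈948/523⌉ = 3 − 2 = 1
n=7: ⌈(8·158)/523⌉ − ⌈(7·158)/523⌉ = ⌈1264/523⌉ − ⌈1106/523⌉ = 3 − 3 = 0
n=8: ⌈(9·158)/523⌉ − ⌈(8·158)/523⌉ = ⌈1422/523⌉ − ⌈1264/523⌉ = 3 − 3 = 0
n=9: ⌈(10·158)/523⌉ − ⌈(9·158)/523⌉ = ⌈1580/523⌉ − ⌈1422/523⌉ = 4 − 3 = 1
n=10: ⌈(11·158)/523⌉ − ⌈(10·158)/523⌉ = ⌈1738/523⌉ − ⌈1580/523⌉ = 4 − 4 = 0
n=11: ⌈(12·158)/523⌉ − ⌈(11·158)/523⌉ = ⌈1896/523⌉ − ⌈1738/523⌉ = 4 − 4 = 0
n=12: ⌈(13·158)/523⌉ − ⌈(12·158)/523⌉ = ⌈2054/523⌉ − ⌈1896/523⌉ = 4 − 4 = 0
n=13: ⌈(14·158)/523⌉ − ⌈(13·158)/523⌉ = ⌈2212/523⌉ − ⌈2054/523⌉ = 5 − 4 = 1
n=14: ⌈(15·158)/523⌉ − ⌈(14·158)/523⌉ = ⌈2370/523⌉ − ⌈2212/523⌉ = 5 − 5 = 0
n=15: ⌈(16·158)/523⌉ − ⌈(15·158)/523⌉ = ⌈2528/523⌉ − ⌈2370/523⌉ = 5 − 5 = 0
n=16: ⌈(17·158)/523⌉ − ⌈(16·158)/523⌉ = ⌈2686/523⌉ − ⌈2528/523⌉ = 6 − 5 = 1
n=17: ⌈(18·158)/523⌉ − ⌈(17·158)/523⌉ = ⌈2844/523⌉ − ⌈2686/523⌉ = 6 − 6 = 0
n=18: ⌈(19·158)/523⌉ − ⌈(18·158)/523⌉ = ⌈3002/523⌉ − ⌈2844/523⌉ = 6 − 6 = 0
n=19: ⌈(20·158)/523⌉ − ⌈(19·158)/523⌉ = ⌈3160/523⌉ − ⌈3002/523⌉ = 7 − 6 = 1
n=20: ⌈(21·158)/523⌉ − ⌈(20·158)/523⌉ = ⌈3318/523⌉ − ⌈3160/523⌉ = 7 − 7 = 0
n=21: ⌈(22·158)/523⌉ − ⌈(21·158)/523⌉ = ⌈3476/523⌉ − ⌈3318/523⌉ = 7 − 7 = 0
n=22: ⌈(23·158)/523⌉ − ⌈(22·158)/523⌉ = ⌈3634/523⌉ − ⌈3476/523⌉ = 7 − 7 = 0
n=23: ⌈(24·158)/523⌉ − ⌈(23·158)/523⌉ = ⌈3792/523⌉ − ⌈3634/523⌉ = 8 − 7 = 1
n=24: ⌈(25·158)/523⌉ − ⌈(24·158)/523⌉ = ⌈3950/523⌉ − ⌈3792/523⌉ = 8 − 8 = 0
n=25: ⌈(26·158)/523⌉ − ⌈(25·158)/523⌉ = ⌈4108/523⌉ − ⌈3950/523⌉ = 8 − 8 = 0
n=26: ⌈(27·158)/523⌉ − ⌈(26·158)/523⌉ = ⌈4266/523⌉ − ⌈4108/523⌉ = 9 − 8 = 1
n=27: ⌈(28·158)/523⌉ − ⌈(27·158)/523⌉ = ⌈4424/523⌉ − ⌈4266/523⌉ = 9 − 9 = 0
n=28: ⌈(29·158)/523⌉ − ⌈(28·158)/523⌉ = ⌈4582/523⌉ − ⌈4424/523⌉ = 9 − 9 = 0
n=29: ⌈(30·158)/523⌉ − ⌈(29·158)/523⌉ = ⌈4740/523⌉ − ⌈4582/523⌉ = 10 − 9 = 1
n=30: ⌈(31·158)/523⌉ − ⌈(30·158)/523⌉ = ⌈4898/523⌉ − ⌈4740/523⌉ = 10 − 10 = 0
n=31: ⌈(32·158)/523⌉ − ⌈(31·158)/523⌉ = ⌈5056/523⌉ − ⌈4898/523⌉ = 10 − 10 = 0
n=32: ⌈(33·158)/523⌉ − ⌈(32·158)/523⌉ = ⌈5214/523⌉ − ⌈5056/523⌉ = 10 − 10 = 0
n=33: ⌈(34·158)/523⌉ − ⌈(33·158)/523⌉ = ⌈5372/523⌉ − ⌈5214/523⌉ = 11 − 10 = 1
n=34: ⌈(35·158)/523⌉ − ⌈(34·158)/523⌉ = ⌈5530/523⌉ − ⌈5372/523⌉ = 11 − 11 = 0
n=35: ⌈(36·158)/523⌉ − ⌈(35·158)/523⌉ = ⌈5688/523⌉ − ⌈5530/523⌉ = 11 − 11 = 0
n=36: ⌈(37·158)/523⌉ − ⌈(36·158)/523⌉ = ⌈5846/523⌉ − ⌈5688/523⌉ = 12 − 11 = 1
n=37: ⌈(38·158)/523⌉ − ⌈(37·158)/523⌉ = ⌈6004/523⌉ − ⌈5846/523⌉ = 12 − 12 = 0
n=38: ⌈(39·158)/523⌉ − ⌈(38·158)/523⌉ = ⌈6162/523⌉ − ⌈6004/523⌉ = 12 − 12 = 0
n=39: ⌈(40·158)/523⌉ − ⌈(39·158)/523⌉ = ⌈6320/523⌉ − ⌈6162/523⌉ = 13 − 12 = 1
n=40: ⌈(41·158)/523⌉ − ⌈(40·158)/523⌉ = ⌈6478/523⌉ − ⌈6320/523⌉ = 13 − 13 = 0
n=41: ⌈(42·158)/523⌉ − ⌈(41·158)/523⌉ = ⌈6636/523⌉ − ⌈6478/523⌉ = 13 − 13 = 0
n=42: ⌈(43·158)/523⌉ − ⌈(42·158)/523⌉ = ⌈6794/523⌉ − ⌈6636/523⌉ = 13 − 13 = 0
n=43: ⌈(44·158)/523⌉ − ⌈(43·158)/523⌉ = ⌈6952/523⌉ − ⌈6794/523⌉ = 14 − 13 = 1
n=44: ⌈(45·158)/523⌉ − ⌈(44·158)/523⌉ = ⌈7110/523⌉ − ⌈6952/523⌉ = 14 − 14 = 0
n=45: ⌈(46·158)/523⌉ − ⌈(45·158)/523⌉ = ⌈7268/523⌉ − ⌈7110/523⌉ = 14 − 14 = 0
n=46: ⌈(47·158)/523⌉ − ⌈(46·158)/523⌉ = ⌈7426/523⌉ − ⌈7268/523⌉ = 15 − 14 = 1
n=47: ⌈(48·158)/523⌉ − ⌈(47·158)/523⌉ = ⌈7584/523⌉ − ⌈7426/523⌉ = 15 − 15 = 0
n=48: ⌈(49·158)/523⌉ − ⌈(48·158)/523⌉ = ⌈7742/523⌉ − ⌈7584/523⌉ = 15 − 15 = 0
n=49: ⌈(50·158)/523⌉ − ⌈(49·158)/523⌉ = ⌈7900/523⌉ − ⌈7742/523⌉ = 16 − 15 = 1
n=50: ⌈(51·158)/523⌉ − ⌈(50·158)/523⌉ = ⌈8058/523⌉ − ⌈7900/523⌉ = 16 − 16 = 0
n=51: ⌈(52·158)/523⌉ − ⌈(51·158)/523⌉ = ⌈8216/523⌉ − ⌈8058/523⌉ = 16 − 16 = 0
n=52: ⌈(53·158)/523⌉ − ⌈(52·158)/523⌉ = ⌈8374/523⌉ − ⌈8216/523⌉ = 17 − 16 = 1
n=53: ⌈(54·158)/523⌉ − ⌈(53·158)/523⌉ = ⌈8532/523⌉ − ⌈8374/523⌉ = 17 − 17 = 0
n=54: ⌈(55·158)/523⌉ − ⌈(54·158)/523⌉ = ⌈8690/523⌉ − ⌈8532/523⌉ = 17 − 17 = 0
n=55: ⌈(56·158)/523⌉ − ⌈(55·158)/523⌉ = ⌈8848/523⌉ − ⌈8690/523⌉ = 17 − 17 = 0
n=56: ⌈(57·158)/523⌉ − ⌈(56·158)/523⌉ = ⌈9006/523⌉ − ⌈8848/523⌉ = 18 − 17 = 1
n=57: ⌈(58·158)/523⌉ − ⌈(57·158)/523⌉ = ⌈9164/523⌉ − ⌈9006/523⌉ = 18 − 18 = 0
n=58: ⌈(59·158)/523⌉ − ⌈(58·158)/523⌉ = ⌈9322/523⌉ − ⌈9164/523⌉ = 18 − 18 = 0
n=59: ⌈(60·158)/523⌉ − ⌈(59·158)/523⌉ = ⌈9480/523⌉ − ⌈9322/523⌉ = 19 − 18 = 1
n=60: ⌈(61·158)/523⌉ − ⌈(60·158)/523⌉ = ⌈9638/523⌉ − ⌈9480/523⌉ = 19 − 19 = 0
n=61: ⌈(62·158)/523⌉ − ⌈(61·158)/523⌉ = ⌈9796/523⌉ − ⌈9638/523⌉ = 19 − 19 = 0
n=62: ⌈(63·158)/523⌉ − ⌈(62·158)/523⌉ = ⌈9954/523⌉ − ⌈9796/523⌉ = 20 − 19 = 1
n=63: ⌈(64·158)/523⌉ − ⌈(63·158)/523⌉ = ⌈10112/523⌉ − ⌈9954/523⌉ = 20 − 20 = 0
n=64: ⌈(65·158)/523⌉ − ⌈(64·158)/523⌉ = ⌈10270/523⌉ − ⌈10112/523⌉ = 20 − 20 = 0
n=65: ⌈(66·158)/523⌉ − ⌈(65·158)/523⌉ = ⌈10428/523⌉ − ⌈10270/523⌉ = 20 − 20 = 0
n=66: ⌈(67·158)/523⌉ − ⌈(66·158)/523⌉ = ⌈10586/523⌉ − ⌈10428/523⌉ = 21 − 20 = 1
n=67: ⌈(68·158)/523⌉ − ⌈(67·158)/523⌉ = ⌈10744/523⌉ − ⌈10586/523⌉ = 21 − 21 = 0
n=68: ⌈(69·158)/523⌉ − ⌈(68·158)/523⌉ = ⌈10902/523⌉ − ⌈10744/523⌉ = 21 − 21 = 0
n=69: ⌈(70·158)/523⌉ − ⌈(69·158)/523⌉ = ⌈11060/523⌉ − ⌈10902/523⌉ = 22 − 21 = 1
n=70: ⌈(71·158)/523⌉ − ⌈(70·158)/523⌉ = ⌈11218/523⌉ − ⌈11060/523⌉ = 22 − 22 = 0
n=71: ⌈(72·158)/523⌉ − ⌈(71·158)/523⌉ = ⌈11376/523⌉ − ⌈11218/523⌉ = 22 − 22 = 0
n=72: ⌈(73·158)/523⌉ − ⌈(72·158)/523⌉ = ⌈11534/523⌉ − ⌈11376/523⌉ = 23 − 22 = 1
n=73: ⌈(74·158)/523⌉ − ⌈(73·158)/523⌉ = ⌈11692/523⌉ − ⌈11534/523⌉ = 23 − 23 = 0
n=74: ⌈(75·158)/523⌉ − ⌈(74·158)/523⌉ = ⌈11850/523⌉ − ⌈11692/523⌉ = 23 − 23 = 0
n=75: ⌈(76·158)/523⌉ − ⌈(75·158)/523⌉ = ⌈12008/523⌉ − ⌈11850/523⌉ = 23 − 23 = 0
n=76: ⌈(77·158)/523⌉ − ⌈(76·158)/523⌉ = ⌈12166/523⌉ − ⌈12008/523⌉ = 24 − 23 = 1
n=77: ⌈(78·158)/523⌉ − ⌈(77·158)/523⌉ = ⌈12324/523⌉ − ⌈12166/523⌉ = 24 − 24 = 0
n=78: ⌈(79·158)/523⌉ − ⌈(78·158)/523⌉ = ⌈12482/523⌉ − ⌈12324/523⌉ = 24 − 24 = 0
n=79: ⌈(80·158)/523⌉ − ⌈(79·158)/523⌉ = ⌈12640/523⌉ − ⌈12482/523⌉ = 25 − 24 = 1
n=80: ⌈(81·158)/523⌉ − ⌈(80·158)/523⌉ = ⌈12798/523⌉ − ⌈12640/523⌉ = 25 − 25 = 0
n=81: ⌈(82·158)/523⌉ − ⌈(81·158)/523⌉ = ⌈12956/523⌉ − ⌈12798/523⌉ = 25 − 25 = 0
n=82: ⌈(83·158)/523⌉ − ⌈(82·158)/523⌉ = ⌈13114/523⌉ − ⌈12956/523⌉ = 26 − 25 = 1
n=83: ⌈(84·158)/523⌉ − ⌈(83·158)/523⌉ = ⌈13272/523⌉ − ⌈13114/523⌉ = 26 − 26 = 0
n=84: ⌈(85·158)/523⌉ − ⌈(84·158)/523⌉ = ⌈13430/523⌉ − ⌈13272/523⌉ = 26 − 26 = 0
n=85: ⌈(86·158)/523⌉ − ⌈(85·158)/523⌉ = ⌈13588/523⌉ − ⌈13430/523⌉ = 26 − 26 = 0
n=86: ⌈(87·158)/523⌉ − ⌈(86·158)/523⌉ = ⌈13746/523⌉ − ⌈13588/523⌉ = 27 − 26 = 1
n=87: ⌈(88·158)/523⌉ − ⌈(87·158)/523⌉ = ⌈13904/523⌉ − ⌈13746/523⌉ = 27 − 27 = 0
n=88: ⌈(89·158)/523⌉ − ⌈(88·158)/523⌉ = ⌈14062/523⌉ − ⌈13904/523⌉ = 27 − 27 = 0
n=89: ⌈(90·158)/523⌉ − ⌈(89·158)/523⌉ = ⌈14220/523⌉ − ⌈14062/523⌉ = 28 − 27 = 1
n=90: ⌈(91·158)/523⌉ − ⌈(90·158)/523⌉ = ⌈14378/523⌉ − ⌈14220/523⌉ = 28 − 28 = 0
n=91: ⌈(92·158)/523⌉ − ⌈(91·158)/523⌉ = ⌈14536/523⌉ − ⌈14378/523⌉ = 28 − 28 = 0
n=92: ⌈(93·158)/523⌉ − ⌈(92·158)/523⌉ = ⌈14694/523⌉ − ⌈14536/523⌉ = 29 − 28 = 1
n=93: ⌈(94·158)/523⌉ − ⌈(93·158)/523⌉ = ⌈14852/523⌉ − ⌈14694/523⌉ = 29 − 29 = 0
n=94: ⌈(95·158)/523⌉ − ⌈(94·158)/523⌉ = ⌈15010/523⌉ − ⌈14852/523⌉ = 29 − 29 = 0
n=95: ⌈(96·158)/523⌉ − ⌈(95·158)/523⌉ = ⌈15168/523⌉ − ⌈15010/523⌉ = 30 − 29 = 1
n=96: ⌈(97·158)/523⌉ − ⌈(96·158)/523⌉ = ⌈15326/523⌉ − ⌈15168/523⌉ = 30 − 30 = 0
n=97: ⌈(98·158)/523⌉ − ⌈(97·158)/523⌉ = ⌈15484/523⌉ − ⌈15326/523⌉ = 30 − 30 = 0
n=98: ⌈(99·158)/523⌉ − ⌈(98·158)/523⌉ = ⌈15642/523⌉ − ⌈15484/523⌉ = 30 − 30 = 0


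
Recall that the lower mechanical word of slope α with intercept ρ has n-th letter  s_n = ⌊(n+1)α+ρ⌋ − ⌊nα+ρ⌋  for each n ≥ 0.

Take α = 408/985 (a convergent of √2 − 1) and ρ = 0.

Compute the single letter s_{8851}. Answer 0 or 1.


(n+1)α + ρ = (8852·408) / 985 = 3611616/985
nα + ρ     = (8851·408) / 985 = 3611208/985
⌊3611616/985⌋ = 3666,  ⌊3611208/985⌋ = 3666
s_{8851} = 3666 − 3666 = 0

0


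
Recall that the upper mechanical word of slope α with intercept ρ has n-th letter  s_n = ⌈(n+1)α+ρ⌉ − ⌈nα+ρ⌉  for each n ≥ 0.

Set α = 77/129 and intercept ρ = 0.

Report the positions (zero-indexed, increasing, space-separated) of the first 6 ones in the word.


0 1 3 5 6 8

n=0: ⌈77/129⌉−⌈0/129⌉ = 1−0 = 1  ← one
n=1: ⌈154/129⌉−⌈77/129⌉ = 2−1 = 1  ← one
n=2: ⌈231/129⌉−⌈154/129⌉ = 2−2 = 0
n=3: ⌈308/129⌉−⌈231/129⌉ = 3−2 = 1  ← one
n=4: ⌈385/129⌉−⌈308/129⌉ = 3−3 = 0
n=5: ⌈462/129⌉−⌈385/129⌉ = 4−3 = 1  ← one
n=6: ⌈539/129⌉−⌈462/129⌉ = 5−4 = 1  ← one
n=7: ⌈616/129⌉−⌈539/129⌉ = 5−5 = 0
n=8: ⌈693/129⌉−⌈616/129⌉ = 6−5 = 1  ← one
positions of the first 6 ones: 0 1 3 5 6 8


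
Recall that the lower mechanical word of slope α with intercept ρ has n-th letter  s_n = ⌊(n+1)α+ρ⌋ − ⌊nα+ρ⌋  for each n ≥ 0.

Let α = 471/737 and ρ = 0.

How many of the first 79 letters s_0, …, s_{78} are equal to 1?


50

#1s = Σ_{n=0}^{78} s_n = Σ_{n=0}^{78} (⌊(n+1)α+ρ⌋ − ⌊nα+ρ⌋)
the sum telescopes: every ⌊nα+ρ⌋ with 0 < n < 79 appears once with + and once with −, leaving ⌊79α+ρ⌋ − ⌊0·α+ρ⌋
79α + ρ = (79·471) / 737 = 37209/737
ρ = 0/737
⌊37209/737⌋ = 50,  ⌊0/737⌋ = 0
#1s = 50 − 0 = 50


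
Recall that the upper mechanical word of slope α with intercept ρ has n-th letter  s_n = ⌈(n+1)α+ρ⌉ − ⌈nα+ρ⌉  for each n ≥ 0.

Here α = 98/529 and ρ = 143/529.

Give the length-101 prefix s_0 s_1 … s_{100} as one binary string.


00010000010000100000100001000010000010000100000100001000010000010000100000100001000010000010000100000

n=0: ⌈(1·98+143)/529⌉ − ⌈(0·98+143)/529⌉ = ⌈241/529⌉ − ⌈143/529⌉ = 1 − 1 = 0
n=1: ⌈(2·98+143)/529⌉ − ⌈(1·98+143)/529⌉ = ⌈339/529⌉ − ⌈241/529⌉ = 1 − 1 = 0
n=2: ⌈(3·98+143)/529⌉ − ⌈(2·98+143)/529⌉ = ⌈437/529⌉ − ⌈339/529⌉ = 1 − 1 = 0
n=3: ⌈(4·98+143)/529⌉ − ⌈(3·98+143)/529⌉ = ⌈535/529⌉ − ⌈437/529⌉ = 2 − 1 = 1
n=4: ⌈(5·98+143)/529⌉ − ⌈(4·98+143)/529⌉ = ⌈633/529⌉ − ⌈535/529⌉ = 2 − 2 = 0
n=5: ⌈(6·98+143)/529⌉ − ⌈(5·98+143)/529⌉ = ⌈731/529⌉ − ⌈633/529⌉ = 2 − 2 = 0
n=6: ⌈(7·98+143)/529⌉ − ⌈(6·98+143)/529⌉ = ⌈829/529⌉ − ⌈731/529⌉ = 2 − 2 = 0
n=7: ⌈(8·98+143)/529⌉ − ⌈(7·98+143)/529⌉ = ⌈927/529⌉ − ⌈829/529⌉ = 2 − 2 = 0
n=8: ⌈(9·98+143)/529⌉ − ⌈(8·98+143)/529⌉ = ⌈1025/529⌉ − ⌈927/529⌉ = 2 − 2 = 0
n=9: ⌈(10·98+143)/529⌉ − ⌈(9·98+143)/529⌉ = ⌈1123/529⌉ − ⌈1025/529⌉ = 3 − 2 = 1
n=10: ⌈(11·98+143)/529⌉ − ⌈(10·98+143)/529⌉ = ⌈1221/529⌉ − ⌈1123/529⌉ = 3 − 3 = 0
n=11: ⌈(12·98+143)/529⌉ − ⌈(11·98+143)/529⌉ = ⌈1319/529⌉ − ⌈1221/529⌉ = 3 − 3 = 0
n=12: ⌈(13·98+143)/529⌉ − ⌈(12·98+143)/529⌉ = ⌈1417/529⌉ − ⌈1319/529⌉ = 3 − 3 = 0
n=13: ⌈(14·98+143)/529⌉ − ⌈(13·98+143)/529⌉ = ⌈1515/529⌉ − ⌈1417/529⌉ = 3 − 3 = 0
n=14: ⌈(15·98+143)/529⌉ − ⌈(14·98+143)/529⌉ = ⌈1613/529⌉ − ⌈1515/529⌉ = 4 − 3 = 1
n=15: ⌈(16·98+143)/529⌉ − ⌈(15·98+143)/529⌉ = ⌈1711/529⌉ − ⌈1613/529⌉ = 4 − 4 = 0
n=16: ⌈(17·98+143)/529⌉ − ⌈(16·98+143)/529⌉ = ⌈1809/529⌉ − ⌈1711/529⌉ = 4 − 4 = 0
n=17: ⌈(18·98+143)/529⌉ − ⌈(17·98+143)/529⌉ = ⌈1907/529⌉ − ⌈1809/529⌉ = 4 − 4 = 0
n=18: ⌈(19·98+143)/529⌉ − ⌈(18·98+143)/529⌉ = ⌈2005/529⌉ − ⌈1907/529⌉ = 4 − 4 = 0
n=19: ⌈(20·98+143)/529⌉ − ⌈(19·98+143)/529⌉ = ⌈2103/529⌉ − ⌈2005/529⌉ = 4 − 4 = 0
n=20: ⌈(21·98+143)/529⌉ − ⌈(20·98+143)/529⌉ = ⌈2201/529⌉ − ⌈2103/529⌉ = 5 − 4 = 1
n=21: ⌈(22·98+143)/529⌉ − ⌈(21·98+143)/529⌉ = ⌈2299/529⌉ − ⌈2201/529⌉ = 5 − 5 = 0
n=22: ⌈(23·98+143)/529⌉ − ⌈(22·98+143)/529⌉ = ⌈2397/529⌉ − ⌈2299/529⌉ = 5 − 5 = 0
n=23: ⌈(24·98+143)/529⌉ − ⌈(23·98+143)/529⌉ = ⌈2495/529⌉ − ⌈2397/529⌉ = 5 − 5 = 0
n=24: ⌈(25·98+143)/529⌉ − ⌈(24·98+143)/529⌉ = ⌈2593/529⌉ − ⌈2495/529⌉ = 5 − 5 = 0
n=25: ⌈(26·98+143)/529⌉ − ⌈(25·98+143)/529⌉ = ⌈2691/529⌉ − ⌈2593/529⌉ = 6 − 5 = 1
n=26: ⌈(27·98+143)/529⌉ − ⌈(26·98+143)/529⌉ = ⌈2789/529⌉ − ⌈2691/529⌉ = 6 − 6 = 0
n=27: ⌈(28·98+143)/529⌉ − ⌈(27·98+143)/529⌉ = ⌈2887/529⌉ − ⌈2789/529⌉ = 6 − 6 = 0
n=28: ⌈(29·98+143)/529⌉ − ⌈(28·98+143)/529⌉ = ⌈2985/529⌉ − ⌈2887/529⌉ = 6 − 6 = 0
n=29: ⌈(30·98+143)/529⌉ − ⌈(29·98+143)/529⌉ = ⌈3083/529⌉ − ⌈2985/529⌉ = 6 − 6 = 0
n=30: ⌈(31·98+143)/529⌉ − ⌈(30·98+143)/529⌉ = ⌈3181/529⌉ − ⌈3083/529⌉ = 7 − 6 = 1
n=31: ⌈(32·98+143)/529⌉ − ⌈(31·98+143)/529⌉ = ⌈3279/529⌉ − ⌈3181/529⌉ = 7 − 7 = 0
n=32: ⌈(33·98+143)/529⌉ − ⌈(32·98+143)/529⌉ = ⌈3377/529⌉ − ⌈3279/529⌉ = 7 − 7 = 0
n=33: ⌈(34·98+143)/529⌉ − ⌈(33·98+143)/529⌉ = ⌈3475/529⌉ − ⌈3377/529⌉ = 7 − 7 = 0
n=34: ⌈(35·98+143)/529⌉ − ⌈(34·98+143)/529⌉ = ⌈3573/529⌉ − ⌈3475/529⌉ = 7 − 7 = 0
n=35: ⌈(36·98+143)/529⌉ − ⌈(35·98+143)/529⌉ = ⌈3671/529⌉ − ⌈3573/529⌉ = 7 − 7 = 0
n=36: ⌈(37·98+143)/529⌉ − ⌈(36·98+143)/529⌉ = ⌈3769/529⌉ − ⌈3671/529⌉ = 8 − 7 = 1
n=37: ⌈(38·98+143)/529⌉ − ⌈(37·98+143)/529⌉ = ⌈3867/529⌉ − ⌈3769/529⌉ = 8 − 8 = 0
n=38: ⌈(39·98+143)/529⌉ − ⌈(38·98+143)/529⌉ = ⌈3965/529⌉ − ⌈3867/529⌉ = 8 − 8 = 0
n=39: ⌈(40·98+143)/529⌉ − ⌈(39·98+143)/529⌉ = ⌈4063/529⌉ − ⌈3965/529⌉ = 8 − 8 = 0
n=40: ⌈(41·98+143)/529⌉ − ⌈(40·98+143)/529⌉ = ⌈4161/529⌉ − ⌈4063/529⌉ = 8 − 8 = 0
n=41: ⌈(42·98+143)/529⌉ − ⌈(41·98+143)/529⌉ = ⌈4259/529⌉ − ⌈4161/529⌉ = 9 − 8 = 1
n=42: ⌈(43·98+143)/529⌉ − ⌈(42·98+143)/529⌉ = ⌈4357/529⌉ − ⌈4259/529⌉ = 9 − 9 = 0
n=43: ⌈(44·98+143)/529⌉ − ⌈(43·98+143)/529⌉ = ⌈4455/529⌉ − ⌈4357/529⌉ = 9 − 9 = 0
n=44: ⌈(45·98+143)/529⌉ − ⌈(44·98+143)/529⌉ = ⌈4553/529⌉ − ⌈4455/529⌉ = 9 − 9 = 0
n=45: ⌈(46·98+143)/529⌉ − ⌈(45·98+143)/529⌉ = ⌈4651/529⌉ − ⌈4553/529⌉ = 9 − 9 = 0
n=46: ⌈(47·98+143)/529⌉ − ⌈(46·98+143)/529⌉ = ⌈4749/529⌉ − ⌈4651/529⌉ = 9 − 9 = 0
n=47: ⌈(48·98+143)/529⌉ − ⌈(47·98+143)/529⌉ = ⌈4847/529⌉ − ⌈4749/529⌉ = 10 − 9 = 1
n=48: ⌈(49·98+143)/529⌉ − ⌈(48·98+143)/529⌉ = ⌈4945/529⌉ − ⌈4847/529⌉ = 10 − 10 = 0
n=49: ⌈(50·98+143)/529⌉ − ⌈(49·98+143)/529⌉ = ⌈5043/529⌉ − ⌈4945/529⌉ = 10 − 10 = 0
n=50: ⌈(51·98+143)/529⌉ − ⌈(50·98+143)/529⌉ = ⌈5141/529⌉ − ⌈5043/529⌉ = 10 − 10 = 0
n=51: ⌈(52·98+143)/529⌉ − ⌈(51·98+143)/529⌉ = ⌈5239/529⌉ − ⌈5141/529⌉ = 10 − 10 = 0
n=52: ⌈(53·98+143)/529⌉ − ⌈(52·98+143)/529⌉ = ⌈5337/529⌉ − ⌈5239/529⌉ = 11 − 10 = 1
n=53: ⌈(54·98+143)/529⌉ − ⌈(53·98+143)/529⌉ = ⌈5435/529⌉ − ⌈5337/529⌉ = 11 − 11 = 0
n=54: ⌈(55·98+143)/529⌉ − ⌈(54·98+143)/529⌉ = ⌈5533/529⌉ − ⌈5435/529⌉ = 11 − 11 = 0
n=55: ⌈(56·98+143)/529⌉ − ⌈(55·98+143)/529⌉ = ⌈5631/529⌉ − ⌈5533/529⌉ = 11 − 11 = 0
n=56: ⌈(57·98+143)/529⌉ − ⌈(56·98+143)/529⌉ = ⌈5729/529⌉ − ⌈5631/529⌉ = 11 − 11 = 0
n=57: ⌈(58·98+143)/529⌉ − ⌈(57·98+143)/529⌉ = ⌈5827/529⌉ − ⌈5729/529⌉ = 12 − 11 = 1
n=58: ⌈(59·98+143)/529⌉ − ⌈(58·98+143)/529⌉ = ⌈5925/529⌉ − ⌈5827/529⌉ = 12 − 12 = 0
n=59: ⌈(60·98+143)/529⌉ − ⌈(59·98+143)/529⌉ = ⌈6023/529⌉ − ⌈5925/529⌉ = 12 − 12 = 0
n=60: ⌈(61·98+143)/529⌉ − ⌈(60·98+143)/529⌉ = ⌈6121/529⌉ − ⌈6023/529⌉ = 12 − 12 = 0
n=61: ⌈(62·98+143)/529⌉ − ⌈(61·98+143)/529⌉ = ⌈6219/529⌉ − ⌈6121/529⌉ = 12 − 12 = 0
n=62: ⌈(63·98+143)/529⌉ − ⌈(62·98+143)/529⌉ = ⌈6317/529⌉ − ⌈6219/529⌉ = 12 − 12 = 0
n=63: ⌈(64·98+143)/529⌉ − ⌈(63·98+143)/529⌉ = ⌈6415/529⌉ − ⌈6317/529⌉ = 13 − 12 = 1
n=64: ⌈(65·98+143)/529⌉ − ⌈(64·98+143)/529⌉ = ⌈6513/529⌉ − ⌈6415/529⌉ = 13 − 13 = 0
n=65: ⌈(66·98+143)/529⌉ − ⌈(65·98+143)/529⌉ = ⌈6611/529⌉ − ⌈6513/529⌉ = 13 − 13 = 0
n=66: ⌈(67·98+143)/529⌉ − ⌈(66·98+143)/529⌉ = ⌈6709/529⌉ − ⌈6611/529⌉ = 13 − 13 = 0
n=67: ⌈(68·98+143)/529⌉ − ⌈(67·98+143)/529⌉ = ⌈6807/529⌉ − ⌈6709/529⌉ = 13 − 13 = 0
n=68: ⌈(69·98+143)/529⌉ − ⌈(68·98+143)/529⌉ = ⌈6905/529⌉ − ⌈6807/529⌉ = 14 − 13 = 1
n=69: ⌈(70·98+143)/529⌉ − ⌈(69·98+143)/529⌉ = ⌈7003/529⌉ − ⌈6905/529⌉ = 14 − 14 = 0
n=70: ⌈(71·98+143)/529⌉ − ⌈(70·98+143)/529⌉ = ⌈7101/529⌉ − ⌈7003/529⌉ = 14 − 14 = 0
n=71: ⌈(72·98+143)/529⌉ − ⌈(71·98+143)/529⌉ = ⌈7199/529⌉ − ⌈7101/529⌉ = 14 − 14 = 0
n=72: ⌈(73·98+143)/529⌉ − ⌈(72·98+143)/529⌉ = ⌈7297/529⌉ − ⌈7199/529⌉ = 14 − 14 = 0
n=73: ⌈(74·98+143)/529⌉ − ⌈(73·98+143)/529⌉ = ⌈7395/529⌉ − ⌈7297/529⌉ = 14 − 14 = 0
n=74: ⌈(75·98+143)/529⌉ − ⌈(74·98+143)/529⌉ = ⌈7493/529⌉ − ⌈7395/529⌉ = 15 − 14 = 1
n=75: ⌈(76·98+143)/529⌉ − ⌈(75·98+143)/529⌉ = ⌈7591/529⌉ − ⌈7493/529⌉ = 15 − 15 = 0
n=76: ⌈(77·98+143)/529⌉ − ⌈(76·98+143)/529⌉ = ⌈7689/529⌉ − ⌈7591/529⌉ = 15 − 15 = 0
n=77: ⌈(78·98+143)/529⌉ − ⌈(77·98+143)/529⌉ = ⌈7787/529⌉ − ⌈7689/529⌉ = 15 − 15 = 0
n=78: ⌈(79·98+143)/529⌉ − ⌈(78·98+143)/529⌉ = ⌈7885/529⌉ − ⌈7787/529⌉ = 15 − 15 = 0
n=79: ⌈(80·98+143)/529⌉ − ⌈(79·98+143)/529⌉ = ⌈7983/529⌉ − ⌈7885/529⌉ = 16 − 15 = 1
n=80: ⌈(81·98+143)/529⌉ − ⌈(80·98+143)/529⌉ = ⌈8081/529⌉ − ⌈7983/529⌉ = 16 − 16 = 0
n=81: ⌈(82·98+143)/529⌉ − ⌈(81·98+143)/529⌉ = ⌈8179/529⌉ − ⌈8081/529⌉ = 16 − 16 = 0
n=82: ⌈(83·98+143)/529⌉ − ⌈(82·98+143)/529⌉ = ⌈8277/529⌉ − ⌈8179/529⌉ = 16 − 16 = 0
n=83: ⌈(84·98+143)/529⌉ − ⌈(83·98+143)/529⌉ = ⌈8375/529⌉ − ⌈8277/529⌉ = 16 − 16 = 0
n=84: ⌈(85·98+143)/529⌉ − ⌈(84·98+143)/529⌉ = ⌈8473/529⌉ − ⌈8375/529⌉ = 17 − 16 = 1
n=85: ⌈(86·98+143)/529⌉ − ⌈(85·98+143)/529⌉ = ⌈8571/529⌉ − ⌈8473/529⌉ = 17 − 17 = 0
n=86: ⌈(87·98+143)/529⌉ − ⌈(86·98+143)/529⌉ = ⌈8669/529⌉ − ⌈8571/529⌉ = 17 − 17 = 0
n=87: ⌈(88·98+143)/529⌉ − ⌈(87·98+143)/529⌉ = ⌈8767/529⌉ − ⌈8669/529⌉ = 17 − 17 = 0
n=88: ⌈(89·98+143)/529⌉ − ⌈(88·98+143)/529⌉ = ⌈8865/529⌉ − ⌈8767/529⌉ = 17 − 17 = 0
n=89: ⌈(90·98+143)/529⌉ − ⌈(89·98+143)/529⌉ = ⌈8963/529⌉ − ⌈8865/529⌉ = 17 − 17 = 0
n=90: ⌈(91·98+143)/529⌉ − ⌈(90·98+143)/529⌉ = ⌈9061/529⌉ − ⌈8963/529⌉ = 18 − 17 = 1
n=91: ⌈(92·98+143)/529⌉ − ⌈(91·98+143)/529⌉ = ⌈9159/529⌉ − ⌈9061/529⌉ = 18 − 18 = 0
n=92: ⌈(93·98+143)/529⌉ − ⌈(92·98+143)/529⌉ = ⌈9257/529⌉ − ⌈9159/529⌉ = 18 − 18 = 0
n=93: ⌈(94·98+143)/529⌉ − ⌈(93·98+143)/529⌉ = ⌈9355/529⌉ − ⌈9257/529⌉ = 18 − 18 = 0
n=94: ⌈(95·98+143)/529⌉ − ⌈(94·98+143)/529⌉ = ⌈9453/529⌉ − ⌈9355/529⌉ = 18 − 18 = 0
n=95: ⌈(96·98+143)/529⌉ − ⌈(95·98+143)/529⌉ = ⌈9551/529⌉ − ⌈9453/529⌉ = 19 − 18 = 1
n=96: ⌈(97·98+143)/529⌉ − ⌈(96·98+143)/529⌉ = ⌈9649/529⌉ − ⌈9551/529⌉ = 19 − 19 = 0
n=97: ⌈(98·98+143)/529⌉ − ⌈(97·98+143)/529⌉ = ⌈9747/529⌉ − ⌈9649/529⌉ = 19 − 19 = 0
n=98: ⌈(99·98+143)/529⌉ − ⌈(98·98+143)/529⌉ = ⌈9845/529⌉ − ⌈9747/529⌉ = 19 − 19 = 0
n=99: ⌈(100·98+143)/529⌉ − ⌈(99·98+143)/529⌉ = ⌈9943/529⌉ − ⌈9845/529⌉ = 19 − 19 = 0
n=100: ⌈(101·98+143)/529⌉ − ⌈(100·98+143)/529⌉ = ⌈10041/529⌉ − ⌈9943/529⌉ = 19 − 19 = 0


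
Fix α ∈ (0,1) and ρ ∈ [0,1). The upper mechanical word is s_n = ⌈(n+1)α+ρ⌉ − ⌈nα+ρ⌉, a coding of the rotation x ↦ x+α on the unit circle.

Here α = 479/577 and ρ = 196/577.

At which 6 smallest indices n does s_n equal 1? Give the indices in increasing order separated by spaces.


0 2 3 4 5 6

n=0: ⌈675/577⌉−⌈196/577⌉ = 2−1 = 1  ← one
n=1: ⌈1154/577⌉−⌈675/577⌉ = 2−2 = 0
n=2: ⌈1633/577⌉−⌈1154/577⌉ = 3−2 = 1  ← one
n=3: ⌈2112/577⌉−⌈1633/577⌉ = 4−3 = 1  ← one
n=4: ⌈2591/577⌉−⌈2112/577⌉ = 5−4 = 1  ← one
n=5: ⌈3070/577⌉−⌈2591/577⌉ = 6−5 = 1  ← one
n=6: ⌈3549/577⌉−⌈3070/577⌉ = 7−6 = 1  ← one
positions of the first 6 ones: 0 2 3 4 5 6


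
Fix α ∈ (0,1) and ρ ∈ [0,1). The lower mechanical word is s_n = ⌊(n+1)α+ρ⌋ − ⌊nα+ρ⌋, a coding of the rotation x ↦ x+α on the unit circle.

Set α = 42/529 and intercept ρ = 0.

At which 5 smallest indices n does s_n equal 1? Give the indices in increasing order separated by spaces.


12 25 37 50 62

n=0: ⌊42/529⌋−⌊0/529⌋ = 0−0 = 0
n=1: ⌊84/529⌋−⌊42/529⌋ = 0−0 = 0
  …
n=12: ⌊546/529⌋−⌊504/529⌋ = 1−0 = 1  ← one
n=13: ⌊588/529⌋−⌊546/529⌋ = 1−1 = 0
n=14: ⌊630/529⌋−⌊588/529⌋ = 1−1 = 0
  …
n=25: ⌊1092/529⌋−⌊1050/529⌋ = 2−1 = 1  ← one
n=26: ⌊1134/529⌋−⌊1092/529⌋ = 2−2 = 0
n=27: ⌊1176/529⌋−⌊1134/529⌋ = 2−2 = 0
  …
n=37: ⌊1596/529⌋−⌊1554/529⌋ = 3−2 = 1  ← one
n=38: ⌊1638/529⌋−⌊1596/529⌋ = 3−3 = 0
n=39: ⌊1680/529⌋−⌊1638/529⌋ = 3−3 = 0
  …
n=50: ⌊2142/529⌋−⌊2100/529⌋ = 4−3 = 1  ← one
n=51: ⌊2184/529⌋−⌊2142/529⌋ = 4−4 = 0
n=52: ⌊2226/529⌋−⌊2184/529⌋ = 4−4 = 0
  …
n=62: ⌊2646/529⌋−⌊2604/529⌋ = 5−4 = 1  ← one
positions of the first 5 ones: 12 25 37 50 62


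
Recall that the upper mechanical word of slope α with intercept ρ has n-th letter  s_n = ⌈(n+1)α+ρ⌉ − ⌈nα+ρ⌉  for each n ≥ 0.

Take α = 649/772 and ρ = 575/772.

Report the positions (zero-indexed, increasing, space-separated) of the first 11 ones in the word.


n=0: ⌈1224/772⌉−⌈575/772⌉ = 2−1 = 1  ← one
n=1: ⌈1873/772⌉−⌈1224/772⌉ = 3−2 = 1  ← one
n=2: ⌈2522/772⌉−⌈1873/772⌉ = 4−3 = 1  ← one
n=3: ⌈3171/772⌉−⌈2522/772⌉ = 5−4 = 1  ← one
n=4: ⌈3820/772⌉−⌈3171/772⌉ = 5−5 = 0
n=5: ⌈4469/772⌉−⌈3820/772⌉ = 6−5 = 1  ← one
n=6: ⌈5118/772⌉−⌈4469/772⌉ = 7−6 = 1  ← one
n=7: ⌈5767/772⌉−⌈5118/772⌉ = 8−7 = 1  ← one
n=8: ⌈6416/772⌉−⌈5767/772⌉ = 9−8 = 1  ← one
n=9: ⌈7065/772⌉−⌈6416/772⌉ = 10−9 = 1  ← one
n=10: ⌈7714/772⌉−⌈7065/772⌉ = 10−10 = 0
n=11: ⌈8363/772⌉−⌈7714/772⌉ = 11−10 = 1  ← one
n=12: ⌈9012/772⌉−⌈8363/772⌉ = 12−11 = 1  ← one
positions of the first 11 ones: 0 1 2 3 5 6 7 8 9 11 12

0 1 2 3 5 6 7 8 9 11 12
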